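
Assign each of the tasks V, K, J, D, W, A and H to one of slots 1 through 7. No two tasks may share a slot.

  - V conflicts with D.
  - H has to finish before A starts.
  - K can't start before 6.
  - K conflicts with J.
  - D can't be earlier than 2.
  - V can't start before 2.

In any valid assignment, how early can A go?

2

Precedence pushes A to at least 2.
A at 2 is achievable: A in 2; K in 6; D in 4; V in 3; H in 1; W in 7; J in 5.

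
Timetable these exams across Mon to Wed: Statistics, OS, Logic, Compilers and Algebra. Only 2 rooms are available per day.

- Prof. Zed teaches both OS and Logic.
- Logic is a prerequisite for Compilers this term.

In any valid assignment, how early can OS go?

OS at Mon is achievable: Statistics in Mon, OS in Mon, Logic in Tue, Algebra in Tue, Compilers in Wed.

Mon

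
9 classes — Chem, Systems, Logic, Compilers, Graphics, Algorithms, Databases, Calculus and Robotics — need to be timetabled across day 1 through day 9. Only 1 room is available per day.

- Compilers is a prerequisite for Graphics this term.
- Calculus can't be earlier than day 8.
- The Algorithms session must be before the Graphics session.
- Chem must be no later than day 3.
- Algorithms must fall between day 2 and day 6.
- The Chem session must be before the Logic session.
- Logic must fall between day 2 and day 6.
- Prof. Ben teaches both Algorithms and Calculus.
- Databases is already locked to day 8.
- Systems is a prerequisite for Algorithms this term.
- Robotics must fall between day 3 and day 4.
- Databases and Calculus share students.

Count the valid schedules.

48

Splitting on Chem: it can be day 1 (24), day 2 (18), day 3 (6). Listing each branch's schedules as (Systems, Logic, Compilers, Graphics, Algorithms, Databases, Calculus, Robotics) by day number:
Chem=day 1: (2,3,5,7,6,8,9,4) (2,3,6,7,5,8,9,4) (2,4,5,7,6,8,9,3) (2,4,6,7,5,8,9,3) (2,5,3,7,6,8,9,4) (2,5,4,7,6,8,9,3) (2,5,6,7,3,8,9,4) (2,5,6,7,4,8,9,3) (2,6,3,7,5,8,9,4) (2,6,4,7,5,8,9,3) (2,6,5,7,3,8,9,4) (2,6,5,7,4,8,9,3) (3,2,5,7,6,8,9,4) (3,2,6,7,5,8,9,4) (3,5,2,7,6,8,9,4) (3,6,2,7,5,8,9,4) (4,2,5,7,6,8,9,3) (4,2,6,7,5,8,9,3) (4,5,2,7,6,8,9,3) (4,6,2,7,5,8,9,3) (5,2,3,7,6,8,9,4) (5,2,4,7,6,8,9,3) (5,3,2,7,6,8,9,4) (5,4,2,7,6,8,9,3) — 24.
Chem=day 2: (1,3,5,7,6,8,9,4) (1,3,6,7,5,8,9,4) (1,4,5,7,6,8,9,3) (1,4,6,7,5,8,9,3) (1,5,3,7,6,8,9,4) (1,5,4,7,6,8,9,3) (1,5,6,7,3,8,9,4) (1,5,6,7,4,8,9,3) (1,6,3,7,5,8,9,4) (1,6,4,7,5,8,9,3) (1,6,5,7,3,8,9,4) (1,6,5,7,4,8,9,3) (3,5,1,7,6,8,9,4) (3,6,1,7,5,8,9,4) (4,5,1,7,6,8,9,3) (4,6,1,7,5,8,9,3) (5,3,1,7,6,8,9,4) (5,4,1,7,6,8,9,3) — 18.
Chem=day 3: (1,5,2,7,6,8,9,4) (1,5,6,7,2,8,9,4) (1,6,2,7,5,8,9,4) (1,6,5,7,2,8,9,4) (2,5,1,7,6,8,9,4) (2,6,1,7,5,8,9,4) — 6.
Summing: 24 + 18 + 6 = 48.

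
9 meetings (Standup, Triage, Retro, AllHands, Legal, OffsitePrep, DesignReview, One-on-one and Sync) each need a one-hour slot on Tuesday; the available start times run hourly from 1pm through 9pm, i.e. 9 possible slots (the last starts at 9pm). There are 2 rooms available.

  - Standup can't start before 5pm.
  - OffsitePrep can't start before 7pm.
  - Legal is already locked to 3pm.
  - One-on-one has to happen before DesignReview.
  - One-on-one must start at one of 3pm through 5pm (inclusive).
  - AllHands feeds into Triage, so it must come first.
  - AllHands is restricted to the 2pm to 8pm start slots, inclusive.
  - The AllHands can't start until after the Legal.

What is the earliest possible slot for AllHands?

AllHands is available from 2pm; precedence pushes AllHands to at least 4pm; AllHands's own window allows nothing later than 8pm.
AllHands at 4pm is achievable: Retro=1pm, Triage=5pm, Legal=3pm, Standup=5pm, AllHands=4pm, OffsitePrep=7pm, Sync=1pm, DesignReview=4pm, One-on-one=3pm.

4pm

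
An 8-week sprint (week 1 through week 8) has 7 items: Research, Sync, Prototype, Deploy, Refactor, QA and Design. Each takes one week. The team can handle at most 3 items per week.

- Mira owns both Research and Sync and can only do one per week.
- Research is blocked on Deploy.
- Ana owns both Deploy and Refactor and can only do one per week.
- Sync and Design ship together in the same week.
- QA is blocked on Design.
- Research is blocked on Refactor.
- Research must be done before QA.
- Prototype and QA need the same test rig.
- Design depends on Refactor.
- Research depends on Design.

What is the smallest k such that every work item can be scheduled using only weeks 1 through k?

4

The precedence chain requires at least 4 distinct weeks.
With at most 3 per week and 7 work items, at least 3 weeks are needed.
4 works (last occupied week: week 4): for example Design -> week 2; Research -> week 3; Sync -> week 2; Prototype -> week 1; QA -> week 4; Refactor -> week 1; Deploy -> week 2.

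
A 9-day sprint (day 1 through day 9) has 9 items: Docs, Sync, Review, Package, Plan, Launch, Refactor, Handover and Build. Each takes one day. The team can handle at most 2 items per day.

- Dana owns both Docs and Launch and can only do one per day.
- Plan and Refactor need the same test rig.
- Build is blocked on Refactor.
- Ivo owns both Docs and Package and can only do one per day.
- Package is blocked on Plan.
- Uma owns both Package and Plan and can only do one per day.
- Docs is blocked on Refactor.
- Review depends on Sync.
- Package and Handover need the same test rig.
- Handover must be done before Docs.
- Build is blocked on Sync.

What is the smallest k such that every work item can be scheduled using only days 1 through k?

5 days

The precedence chain requires at least 2 distinct days.
With at most 2 per day and 9 work items, at least 5 days are needed.
5 works (last occupied day: day 5): for example Build in day 3, Sync in day 2, Package in day 5, Handover in day 1, Launch in day 4, Review in day 3, Plan in day 4, Docs in day 2, Refactor in day 1.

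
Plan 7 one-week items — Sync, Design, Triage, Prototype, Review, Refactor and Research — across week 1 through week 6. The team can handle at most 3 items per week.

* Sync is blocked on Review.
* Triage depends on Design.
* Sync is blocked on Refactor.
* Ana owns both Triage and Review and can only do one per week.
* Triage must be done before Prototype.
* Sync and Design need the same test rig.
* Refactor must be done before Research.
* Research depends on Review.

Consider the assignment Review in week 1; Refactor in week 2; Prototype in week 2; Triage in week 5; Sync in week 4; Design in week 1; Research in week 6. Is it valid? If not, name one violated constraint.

Sync and Design need the same test rig — holds.
The team can handle at most 3 items per week — holds.
Refactor must be done before Research — holds.
Triage depends on Design — holds.
Triage must be done before Prototype — violated.
Ana owns both Triage and Review and can only do one per week — holds.
Sync is blocked on Refactor — holds.
Sync is blocked on Review — holds.
Research depends on Review — holds.

Invalid. Triage must be done before Prototype.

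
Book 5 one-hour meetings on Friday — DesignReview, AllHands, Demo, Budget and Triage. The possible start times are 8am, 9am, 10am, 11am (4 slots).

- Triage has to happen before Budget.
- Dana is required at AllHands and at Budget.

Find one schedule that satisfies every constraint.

Demo in 8am; Triage in 8am; AllHands in 8am; Budget in 9am; DesignReview in 8am

Checking: Triage(8am) before Budget(9am); AllHands(8am) != Budget(9am).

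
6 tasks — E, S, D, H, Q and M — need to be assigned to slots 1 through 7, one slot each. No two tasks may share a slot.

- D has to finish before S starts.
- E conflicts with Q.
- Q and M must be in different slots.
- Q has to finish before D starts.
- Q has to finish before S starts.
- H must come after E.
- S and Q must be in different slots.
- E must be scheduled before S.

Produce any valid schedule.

H -> 5; S -> 4; D -> 3; E -> 1; M -> 6; Q -> 2

Checking: E(1) before H(5); Q(2) before D(3); D(3) before S(4); E(1) before S(4); Q(2) before S(4); E(1) != Q(2); Q(2) != M(6); S(4) != Q(2); max 1 per slot (cap 1).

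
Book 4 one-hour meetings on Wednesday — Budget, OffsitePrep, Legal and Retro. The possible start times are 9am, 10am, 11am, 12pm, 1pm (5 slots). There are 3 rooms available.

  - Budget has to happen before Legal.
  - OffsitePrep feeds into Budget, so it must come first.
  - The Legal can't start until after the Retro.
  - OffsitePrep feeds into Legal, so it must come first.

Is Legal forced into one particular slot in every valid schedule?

No

Legal can be 11am (e.g. Retro in 9am; Legal in 11am; Budget in 10am; OffsitePrep in 9am) or 12pm (e.g. OffsitePrep -> 9am, Budget -> 10am, Retro -> 9am, Legal -> 12pm).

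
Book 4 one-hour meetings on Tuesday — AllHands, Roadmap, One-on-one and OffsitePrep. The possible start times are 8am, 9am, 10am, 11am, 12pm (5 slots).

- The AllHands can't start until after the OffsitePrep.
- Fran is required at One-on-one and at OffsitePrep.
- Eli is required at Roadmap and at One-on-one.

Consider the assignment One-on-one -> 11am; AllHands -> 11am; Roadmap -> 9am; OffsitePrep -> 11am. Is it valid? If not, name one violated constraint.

Eli is required at Roadmap and at One-on-one — holds.
Fran is required at One-on-one and at OffsitePrep — violated.
The AllHands can't start until after the OffsitePrep — violated.

Invalid. Fran is required at One-on-one and at OffsitePrep.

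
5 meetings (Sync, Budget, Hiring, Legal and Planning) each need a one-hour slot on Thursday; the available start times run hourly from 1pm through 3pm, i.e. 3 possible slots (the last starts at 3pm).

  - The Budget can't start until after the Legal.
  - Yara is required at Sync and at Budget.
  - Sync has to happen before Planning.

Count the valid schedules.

Splitting on Sync: it can be 1pm (18), 2pm (6). Listing each branch's schedules as (Budget, Hiring, Legal, Planning):
Sync=1pm: (2pm,1pm,1pm,2pm) (2pm,1pm,1pm,3pm) (2pm,2pm,1pm,2pm) (2pm,2pm,1pm,3pm) (2pm,3pm,1pm,2pm) (2pm,3pm,1pm,3pm) (3pm,1pm,1pm,2pm) (3pm,1pm,1pm,3pm) (3pm,1pm,2pm,2pm) (3pm,1pm,2pm,3pm) (3pm,2pm,1pm,2pm) (3pm,2pm,1pm,3pm) (3pm,2pm,2pm,2pm) (3pm,2pm,2pm,3pm) (3pm,3pm,1pm,2pm) (3pm,3pm,1pm,3pm) (3pm,3pm,2pm,2pm) (3pm,3pm,2pm,3pm) — 18.
Sync=2pm: (3pm,1pm,1pm,3pm) (3pm,1pm,2pm,3pm) (3pm,2pm,1pm,3pm) (3pm,2pm,2pm,3pm) (3pm,3pm,1pm,3pm) (3pm,3pm,2pm,3pm) — 6.
Summing: 18 + 6 = 24.

24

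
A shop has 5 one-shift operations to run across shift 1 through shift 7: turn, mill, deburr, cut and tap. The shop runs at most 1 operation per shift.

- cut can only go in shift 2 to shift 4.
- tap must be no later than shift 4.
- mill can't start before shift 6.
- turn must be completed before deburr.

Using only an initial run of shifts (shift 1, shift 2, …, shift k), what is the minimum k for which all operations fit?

The precedence chain requires at least 2 distinct shifts.
With at most 1 per shift and 5 operations, at least 5 shifts are needed.
mill can't be placed before shift 6, so the schedule must run through at least shift 6.
6 works (last occupied shift: shift 6): for example mill in shift 6, cut in shift 2, turn in shift 3, deburr in shift 4, tap in shift 1.

6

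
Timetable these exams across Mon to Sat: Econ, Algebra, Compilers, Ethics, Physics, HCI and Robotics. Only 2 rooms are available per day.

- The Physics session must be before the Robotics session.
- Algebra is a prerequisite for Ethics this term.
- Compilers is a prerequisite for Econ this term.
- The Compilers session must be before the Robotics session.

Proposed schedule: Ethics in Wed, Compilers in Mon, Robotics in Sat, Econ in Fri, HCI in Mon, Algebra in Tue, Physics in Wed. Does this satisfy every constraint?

The Compilers session must be before the Robotics session — holds.
The Physics session must be before the Robotics session — holds.
Algebra is a prerequisite for Ethics this term — holds.
Compilers is a prerequisite for Econ this term — holds.
Only 2 rooms are available per day — holds.

Yes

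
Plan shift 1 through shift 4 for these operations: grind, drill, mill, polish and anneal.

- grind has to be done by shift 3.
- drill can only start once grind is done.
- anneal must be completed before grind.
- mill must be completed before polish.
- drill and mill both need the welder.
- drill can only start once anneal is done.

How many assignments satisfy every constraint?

Splitting on grind: it can be shift 2 (11), shift 3 (12). Listing each branch's schedules as (drill, mill, polish, anneal) by shift number:
grind=shift 2: (3,1,2,1) (3,1,3,1) (3,1,4,1) (3,2,3,1) (3,2,4,1) (4,1,2,1) (4,1,3,1) (4,1,4,1) (4,2,3,1) (4,2,4,1) (4,3,4,1) — 11.
grind=shift 3: (4,1,2,1) (4,1,2,2) (4,1,3,1) (4,1,3,2) (4,1,4,1) (4,1,4,2) (4,2,3,1) (4,2,3,2) (4,2,4,1) (4,2,4,2) (4,3,4,1) (4,3,4,2) — 12.
Summing: 11 + 12 = 23.

23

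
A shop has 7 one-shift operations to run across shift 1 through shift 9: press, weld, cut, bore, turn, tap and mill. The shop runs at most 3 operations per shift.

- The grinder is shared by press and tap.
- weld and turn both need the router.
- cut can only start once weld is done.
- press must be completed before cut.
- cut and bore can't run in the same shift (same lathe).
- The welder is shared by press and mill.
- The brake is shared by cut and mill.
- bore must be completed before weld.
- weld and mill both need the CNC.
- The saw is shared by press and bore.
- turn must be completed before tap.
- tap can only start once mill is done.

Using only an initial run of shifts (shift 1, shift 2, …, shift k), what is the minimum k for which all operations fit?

3 shifts

The precedence chain requires at least 3 distinct shifts.
With at most 3 per shift and 7 operations, at least 3 shifts are needed.
3 works (last occupied shift: shift 3): for example turn -> shift 1, press -> shift 2, bore -> shift 1, weld -> shift 2, mill -> shift 1, tap -> shift 3, cut -> shift 3.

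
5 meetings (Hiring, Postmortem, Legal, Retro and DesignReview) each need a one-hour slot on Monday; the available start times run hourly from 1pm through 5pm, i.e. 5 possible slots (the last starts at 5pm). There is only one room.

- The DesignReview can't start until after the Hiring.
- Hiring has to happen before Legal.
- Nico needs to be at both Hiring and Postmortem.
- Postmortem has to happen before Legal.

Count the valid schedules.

Splitting on Hiring: it can be 1pm (12), 2pm (9), 3pm (4). Listing each branch's schedules as (Postmortem, Legal, Retro, DesignReview):
Hiring=1pm: (2pm,3pm,4pm,5pm) (2pm,3pm,5pm,4pm) (2pm,4pm,3pm,5pm) (2pm,4pm,5pm,3pm) (2pm,5pm,3pm,4pm) (2pm,5pm,4pm,3pm) (3pm,4pm,2pm,5pm) (3pm,4pm,5pm,2pm) (3pm,5pm,2pm,4pm) (3pm,5pm,4pm,2pm) (4pm,5pm,2pm,3pm) (4pm,5pm,3pm,2pm) — 12.
Hiring=2pm: (1pm,3pm,4pm,5pm) (1pm,3pm,5pm,4pm) (1pm,4pm,3pm,5pm) (1pm,4pm,5pm,3pm) (1pm,5pm,3pm,4pm) (1pm,5pm,4pm,3pm) (3pm,4pm,1pm,5pm) (3pm,5pm,1pm,4pm) (4pm,5pm,1pm,3pm) — 9.
Hiring=3pm: (1pm,4pm,2pm,5pm) (1pm,5pm,2pm,4pm) (2pm,4pm,1pm,5pm) (2pm,5pm,1pm,4pm) — 4.
Summing: 12 + 9 + 4 = 25.

25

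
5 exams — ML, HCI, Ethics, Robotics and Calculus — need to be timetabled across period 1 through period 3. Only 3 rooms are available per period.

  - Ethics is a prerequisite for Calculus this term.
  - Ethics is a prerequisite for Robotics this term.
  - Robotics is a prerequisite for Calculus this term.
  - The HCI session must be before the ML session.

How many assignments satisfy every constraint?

3

Enumerating: Robotics -> period 2; ML -> period 2; Calculus -> period 3; HCI -> period 1; Ethics -> period 1 | Robotics -> period 2; Calculus -> period 3; ML -> period 3; Ethics -> period 1; HCI -> period 1 | HCI in period 2, Ethics in period 1, ML in period 3, Robotics in period 2, Calculus in period 3.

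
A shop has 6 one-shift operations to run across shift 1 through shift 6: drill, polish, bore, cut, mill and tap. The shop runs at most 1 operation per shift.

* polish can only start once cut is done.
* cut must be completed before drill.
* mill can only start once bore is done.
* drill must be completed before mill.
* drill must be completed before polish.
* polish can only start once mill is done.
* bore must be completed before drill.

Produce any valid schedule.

tap=shift 6, cut=shift 2, bore=shift 1, drill=shift 3, mill=shift 4, polish=shift 5

Checking: bore(shift 1) before mill(shift 4); mill(shift 4) before polish(shift 5); cut(shift 2) before polish(shift 5); drill(shift 3) before polish(shift 5); drill(shift 3) before mill(shift 4); bore(shift 1) before drill(shift 3); cut(shift 2) before drill(shift 3); max 1 per shift (cap 1).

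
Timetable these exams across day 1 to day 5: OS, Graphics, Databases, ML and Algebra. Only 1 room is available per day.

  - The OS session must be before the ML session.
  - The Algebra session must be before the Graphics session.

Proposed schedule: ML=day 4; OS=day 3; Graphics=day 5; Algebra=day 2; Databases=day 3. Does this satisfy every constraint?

Invalid. Only 1 room is available per day.

Only 1 room is available per day — violated.
The Algebra session must be before the Graphics session — holds.
The OS session must be before the ML session — holds.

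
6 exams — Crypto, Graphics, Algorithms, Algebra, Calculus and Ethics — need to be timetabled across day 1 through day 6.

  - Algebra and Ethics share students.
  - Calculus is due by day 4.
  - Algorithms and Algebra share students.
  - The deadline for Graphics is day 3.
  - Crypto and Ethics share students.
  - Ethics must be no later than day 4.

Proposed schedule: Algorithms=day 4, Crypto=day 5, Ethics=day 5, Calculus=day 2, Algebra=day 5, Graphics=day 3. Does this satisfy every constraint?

Algorithms and Algebra share students — holds.
Algebra and Ethics share students — violated.
The deadline for Graphics is day 3 — holds.
Ethics must be no later than day 4 — violated.
Crypto and Ethics share students — violated.
Calculus is due by day 4 — holds.

Invalid. Crypto and Ethics share students.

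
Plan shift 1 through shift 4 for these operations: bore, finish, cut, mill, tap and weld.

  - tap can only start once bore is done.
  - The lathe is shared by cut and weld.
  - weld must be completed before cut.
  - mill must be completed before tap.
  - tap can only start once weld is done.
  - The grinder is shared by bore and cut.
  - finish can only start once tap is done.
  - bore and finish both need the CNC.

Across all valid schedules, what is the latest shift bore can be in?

shift 2

Downstream work caps bore at shift 2.
bore at shift 2 is achievable: weld=shift 1; finish=shift 4; cut=shift 3; bore=shift 2; tap=shift 3; mill=shift 1.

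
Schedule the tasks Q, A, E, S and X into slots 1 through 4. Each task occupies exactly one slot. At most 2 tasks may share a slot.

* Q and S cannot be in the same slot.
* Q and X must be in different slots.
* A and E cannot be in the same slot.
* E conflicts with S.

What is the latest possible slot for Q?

Q at 4 is achievable: E in 2, Q in 4, S in 1, A in 1, X in 2.

4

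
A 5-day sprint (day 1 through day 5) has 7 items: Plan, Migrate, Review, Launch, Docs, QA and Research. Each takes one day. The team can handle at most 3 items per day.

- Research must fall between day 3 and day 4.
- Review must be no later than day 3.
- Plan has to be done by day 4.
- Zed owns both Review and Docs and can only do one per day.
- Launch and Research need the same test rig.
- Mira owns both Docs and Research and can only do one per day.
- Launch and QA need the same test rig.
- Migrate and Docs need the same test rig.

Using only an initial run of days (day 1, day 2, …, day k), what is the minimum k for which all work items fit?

With at most 3 per day and 7 work items, at least 3 days are needed.
Research can't be placed before day 3, so the schedule must run through at least day 3.
3 works (last occupied day: day 3): for example Review=day 1, QA=day 3, Migrate=day 1, Docs=day 2, Research=day 3, Launch=day 2, Plan=day 1.

3 days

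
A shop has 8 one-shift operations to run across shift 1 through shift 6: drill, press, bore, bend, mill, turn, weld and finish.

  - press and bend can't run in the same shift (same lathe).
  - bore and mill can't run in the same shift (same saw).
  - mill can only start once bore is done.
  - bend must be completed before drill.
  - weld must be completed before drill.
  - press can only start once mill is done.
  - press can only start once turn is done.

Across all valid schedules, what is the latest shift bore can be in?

shift 4

Downstream work caps bore at shift 4.
bore at shift 4 is achievable: bend -> shift 1, finish -> shift 1, turn -> shift 1, weld -> shift 1, mill -> shift 5, bore -> shift 4, press -> shift 6, drill -> shift 2.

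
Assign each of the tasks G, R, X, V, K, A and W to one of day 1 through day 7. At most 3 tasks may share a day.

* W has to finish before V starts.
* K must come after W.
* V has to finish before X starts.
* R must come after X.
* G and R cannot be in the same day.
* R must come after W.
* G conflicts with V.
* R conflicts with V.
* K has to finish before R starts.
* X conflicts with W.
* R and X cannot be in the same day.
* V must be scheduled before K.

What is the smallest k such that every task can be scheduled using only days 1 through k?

The precedence chain requires at least 4 distinct days.
With at most 3 per day and 7 tasks, at least 3 days are needed.
4 works (last occupied day: day 4): for example W=day 1; V=day 2; K=day 3; G=day 1; R=day 4; A=day 1; X=day 3.

4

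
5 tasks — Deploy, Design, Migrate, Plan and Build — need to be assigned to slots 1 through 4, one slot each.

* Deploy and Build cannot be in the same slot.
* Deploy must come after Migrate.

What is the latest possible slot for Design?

4

Design at 4 is achievable: Plan in 1; Design in 4; Migrate in 1; Deploy in 2; Build in 1.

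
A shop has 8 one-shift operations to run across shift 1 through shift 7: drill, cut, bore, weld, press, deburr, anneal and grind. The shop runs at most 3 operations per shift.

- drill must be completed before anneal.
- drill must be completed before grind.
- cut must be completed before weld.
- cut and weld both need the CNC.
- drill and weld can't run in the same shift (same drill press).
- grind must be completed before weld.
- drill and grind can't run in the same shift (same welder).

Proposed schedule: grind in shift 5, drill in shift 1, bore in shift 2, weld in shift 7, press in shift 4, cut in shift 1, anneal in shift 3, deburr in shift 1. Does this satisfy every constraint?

The shop runs at most 3 operations per shift — holds.
drill must be completed before grind — holds.
drill and weld can't run in the same shift (same drill press) — holds.
cut and weld both need the CNC — holds.
grind must be completed before weld — holds.
cut must be completed before weld — holds.
drill must be completed before anneal — holds.
drill and grind can't run in the same shift (same welder) — holds.

Yes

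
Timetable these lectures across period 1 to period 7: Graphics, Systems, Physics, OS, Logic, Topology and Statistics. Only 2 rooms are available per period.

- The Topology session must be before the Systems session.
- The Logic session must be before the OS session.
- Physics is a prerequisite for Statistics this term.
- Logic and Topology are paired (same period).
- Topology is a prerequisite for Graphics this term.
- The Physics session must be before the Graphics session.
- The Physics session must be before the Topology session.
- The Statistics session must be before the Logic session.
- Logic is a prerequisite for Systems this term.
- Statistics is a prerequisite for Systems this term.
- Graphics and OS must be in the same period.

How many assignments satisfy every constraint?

42

Splitting on Graphics: it can be period 4 (3), period 5 (9), period 6 (15), period 7 (15). Listing each branch's schedules as (Systems, Physics, OS, Logic, Topology, Statistics) by period number:
Graphics=period 4: (5,1,4,3,3,2) (6,1,4,3,3,2) (7,1,4,3,3,2) — 3.
Graphics=period 5: (4,1,5,3,3,2) (6,1,5,3,3,2) (6,1,5,4,4,2) (6,1,5,4,4,3) (6,2,5,4,4,3) (7,1,5,3,3,2) (7,1,5,4,4,2) (7,1,5,4,4,3) (7,2,5,4,4,3) — 9.
Graphics=period 6: (4,1,6,3,3,2) (5,1,6,3,3,2) (5,1,6,4,4,2) (5,1,6,4,4,3) (5,2,6,4,4,3) (7,1,6,3,3,2) (7,1,6,4,4,2) (7,1,6,4,4,3) (7,1,6,5,5,2) (7,1,6,5,5,3) (7,1,6,5,5,4) (7,2,6,4,4,3) (7,2,6,5,5,3) (7,2,6,5,5,4) (7,3,6,5,5,4) — 15.
Graphics=period 7: (4,1,7,3,3,2) (5,1,7,3,3,2) (5,1,7,4,4,2) (5,1,7,4,4,3) (5,2,7,4,4,3) (6,1,7,3,3,2) (6,1,7,4,4,2) (6,1,7,4,4,3) (6,1,7,5,5,2) (6,1,7,5,5,3) (6,1,7,5,5,4) (6,2,7,4,4,3) (6,2,7,5,5,3) (6,2,7,5,5,4) (6,3,7,5,5,4) — 15.
Summing: 3 + 9 + 15 + 15 = 42.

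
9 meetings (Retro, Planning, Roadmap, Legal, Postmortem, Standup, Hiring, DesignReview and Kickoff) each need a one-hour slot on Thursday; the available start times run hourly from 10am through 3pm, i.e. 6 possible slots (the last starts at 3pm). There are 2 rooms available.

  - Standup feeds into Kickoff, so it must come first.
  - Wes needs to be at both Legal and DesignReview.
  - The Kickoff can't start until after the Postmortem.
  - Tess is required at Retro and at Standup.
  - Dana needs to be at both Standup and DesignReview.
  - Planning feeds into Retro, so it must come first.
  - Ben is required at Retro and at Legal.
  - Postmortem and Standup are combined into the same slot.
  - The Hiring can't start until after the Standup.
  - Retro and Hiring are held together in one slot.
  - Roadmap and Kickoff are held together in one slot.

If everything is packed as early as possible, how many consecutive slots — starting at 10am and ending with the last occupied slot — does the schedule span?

The precedence chain requires at least 2 distinct slots.
With at most 2 per slot and 9 meetings, at least 5 slots are needed.
5 works (last occupied slot: 2pm): for example DesignReview in 2pm; Legal in 12pm; Standup in 10am; Postmortem in 10am; Planning in 12pm; Kickoff in 11am; Retro in 1pm; Hiring in 1pm; Roadmap in 11am.

5 slots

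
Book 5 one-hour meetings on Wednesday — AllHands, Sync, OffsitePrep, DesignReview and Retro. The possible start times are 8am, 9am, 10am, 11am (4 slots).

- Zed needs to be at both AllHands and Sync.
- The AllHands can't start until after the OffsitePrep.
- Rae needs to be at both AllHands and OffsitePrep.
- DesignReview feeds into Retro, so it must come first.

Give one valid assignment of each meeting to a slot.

OffsitePrep -> 8am, AllHands -> 9am, DesignReview -> 8am, Retro -> 9am, Sync -> 8am

Checking: DesignReview(8am) before Retro(9am); OffsitePrep(8am) before AllHands(9am); AllHands(9am) != OffsitePrep(8am); AllHands(9am) != Sync(8am).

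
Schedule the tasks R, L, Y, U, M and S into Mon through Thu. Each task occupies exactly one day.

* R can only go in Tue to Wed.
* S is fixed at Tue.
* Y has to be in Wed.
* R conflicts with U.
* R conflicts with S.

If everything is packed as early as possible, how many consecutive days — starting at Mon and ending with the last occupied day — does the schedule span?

3 days

Y can't be placed before Wed — that is day 3 counting from Mon — so the schedule must run through at least 3 days.
3 works (last occupied day: Wed): for example L=Mon, M=Mon, Y=Wed, U=Mon, S=Tue, R=Wed.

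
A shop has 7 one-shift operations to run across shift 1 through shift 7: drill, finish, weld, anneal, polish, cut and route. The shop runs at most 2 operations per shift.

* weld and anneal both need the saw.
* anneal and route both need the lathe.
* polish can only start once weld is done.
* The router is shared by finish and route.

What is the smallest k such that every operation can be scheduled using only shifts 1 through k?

4 shifts

The precedence chain requires at least 2 distinct shifts.
With at most 2 per shift and 7 operations, at least 4 shifts are needed.
4 works (last occupied shift: shift 4): for example anneal in shift 3; cut in shift 3; drill in shift 1; route in shift 4; finish in shift 2; weld in shift 1; polish in shift 2.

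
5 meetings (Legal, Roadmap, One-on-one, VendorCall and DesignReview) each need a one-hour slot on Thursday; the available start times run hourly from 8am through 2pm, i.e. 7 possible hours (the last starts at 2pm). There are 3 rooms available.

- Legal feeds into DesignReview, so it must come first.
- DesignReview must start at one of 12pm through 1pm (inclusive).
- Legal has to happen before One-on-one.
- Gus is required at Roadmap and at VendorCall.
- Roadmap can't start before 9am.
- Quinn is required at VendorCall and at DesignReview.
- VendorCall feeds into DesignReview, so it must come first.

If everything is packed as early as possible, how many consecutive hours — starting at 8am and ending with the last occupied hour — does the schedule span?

The precedence chain requires at least 2 distinct hours.
With at most 3 per hour and 5 meetings, at least 2 hours are needed.
DesignReview can't be placed before 12pm — that is hour 5 counting from 8am — so the schedule must run through at least 5 hours.
5 works (last occupied hour: 12pm): for example Roadmap in 9am, DesignReview in 12pm, Legal in 8am, One-on-one in 9am, VendorCall in 8am.

5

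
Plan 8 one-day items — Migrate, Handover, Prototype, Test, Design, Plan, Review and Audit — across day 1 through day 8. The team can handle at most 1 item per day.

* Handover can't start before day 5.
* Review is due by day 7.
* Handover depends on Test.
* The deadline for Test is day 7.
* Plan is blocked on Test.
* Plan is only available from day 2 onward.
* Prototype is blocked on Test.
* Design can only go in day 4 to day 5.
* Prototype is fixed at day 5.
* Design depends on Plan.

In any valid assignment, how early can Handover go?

Handover is available from day 5.
Handover at day 6 is achievable: Test -> day 1; Audit -> day 8; Handover -> day 6; Migrate -> day 7; Plan -> day 2; Design -> day 4; Prototype -> day 5; Review -> day 3.
Nothing earlier works — the capacity limit rule out every day before day 6.

day 6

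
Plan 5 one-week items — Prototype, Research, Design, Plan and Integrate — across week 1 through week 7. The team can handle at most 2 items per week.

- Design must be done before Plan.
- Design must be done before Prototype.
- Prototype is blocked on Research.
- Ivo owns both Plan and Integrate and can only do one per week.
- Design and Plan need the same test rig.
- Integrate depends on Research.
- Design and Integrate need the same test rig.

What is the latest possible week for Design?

week 6

Downstream work caps Design at week 6.
Design at week 6 is achievable: Integrate -> week 2; Plan -> week 7; Design -> week 6; Prototype -> week 7; Research -> week 1.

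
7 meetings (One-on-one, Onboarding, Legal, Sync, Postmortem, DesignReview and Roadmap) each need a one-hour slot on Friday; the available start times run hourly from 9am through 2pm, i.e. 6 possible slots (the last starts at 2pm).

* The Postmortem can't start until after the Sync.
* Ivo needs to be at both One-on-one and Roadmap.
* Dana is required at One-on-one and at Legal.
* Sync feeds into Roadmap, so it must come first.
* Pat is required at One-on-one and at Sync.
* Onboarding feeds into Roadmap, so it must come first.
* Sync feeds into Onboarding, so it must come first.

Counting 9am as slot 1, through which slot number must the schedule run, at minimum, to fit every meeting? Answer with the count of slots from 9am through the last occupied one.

3 slots

The precedence chain requires at least 3 distinct slots.
3 works (last occupied slot: 11am): for example Postmortem=10am, One-on-one=10am, Sync=9am, DesignReview=9am, Legal=9am, Onboarding=10am, Roadmap=11am.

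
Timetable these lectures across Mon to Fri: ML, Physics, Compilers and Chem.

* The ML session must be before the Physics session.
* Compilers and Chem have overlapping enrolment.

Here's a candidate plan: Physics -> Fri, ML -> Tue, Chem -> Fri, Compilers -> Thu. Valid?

Compilers and Chem have overlapping enrolment — holds.
The ML session must be before the Physics session — holds.

Yes, all constraints hold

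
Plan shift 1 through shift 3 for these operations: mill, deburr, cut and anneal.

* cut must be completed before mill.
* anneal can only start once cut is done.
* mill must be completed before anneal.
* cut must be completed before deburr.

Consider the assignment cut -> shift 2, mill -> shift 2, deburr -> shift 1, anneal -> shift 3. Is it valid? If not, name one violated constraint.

Invalid. cut must be completed before deburr.

cut must be completed before mill — violated.
anneal can only start once cut is done — holds.
mill must be completed before anneal — holds.
cut must be completed before deburr — violated.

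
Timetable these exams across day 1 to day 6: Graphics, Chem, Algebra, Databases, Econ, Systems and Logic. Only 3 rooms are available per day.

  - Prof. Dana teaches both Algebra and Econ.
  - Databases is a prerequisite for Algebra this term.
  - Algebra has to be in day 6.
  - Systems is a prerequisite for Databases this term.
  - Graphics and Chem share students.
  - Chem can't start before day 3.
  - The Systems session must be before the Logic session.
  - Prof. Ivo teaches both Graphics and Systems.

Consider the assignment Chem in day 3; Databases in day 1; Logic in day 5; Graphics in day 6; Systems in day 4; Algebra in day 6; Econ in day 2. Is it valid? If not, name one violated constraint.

Invalid. Systems is a prerequisite for Databases this term.

Prof. Ivo teaches both Graphics and Systems — holds.
Chem can't start before day 3 — holds.
Prof. Dana teaches both Algebra and Econ — holds.
Systems is a prerequisite for Databases this term — violated.
Algebra has to be in day 6 — holds.
The Systems session must be before the Logic session — holds.
Databases is a prerequisite for Algebra this term — holds.
Graphics and Chem share students — holds.
Only 3 rooms are available per day — holds.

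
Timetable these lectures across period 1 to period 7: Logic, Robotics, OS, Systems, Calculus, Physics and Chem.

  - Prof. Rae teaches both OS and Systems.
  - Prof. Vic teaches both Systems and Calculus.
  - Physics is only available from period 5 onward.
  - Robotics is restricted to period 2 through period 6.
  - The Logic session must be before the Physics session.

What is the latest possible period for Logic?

period 6

Downstream work caps Logic at period 6.
Logic at period 6 is achievable: Calculus in period 1; Logic in period 6; OS in period 1; Chem in period 1; Systems in period 2; Physics in period 7; Robotics in period 2.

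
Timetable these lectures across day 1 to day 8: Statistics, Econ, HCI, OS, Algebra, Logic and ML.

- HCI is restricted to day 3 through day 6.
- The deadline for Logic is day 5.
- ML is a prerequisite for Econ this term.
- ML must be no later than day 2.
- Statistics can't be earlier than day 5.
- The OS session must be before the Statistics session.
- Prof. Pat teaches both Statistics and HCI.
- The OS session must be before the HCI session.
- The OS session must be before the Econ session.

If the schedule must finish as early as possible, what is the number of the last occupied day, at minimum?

5

The precedence chain requires at least 2 distinct days.
Statistics can't be placed before day 5, so the schedule must run through at least day 5.
5 works (last occupied day: day 5): for example ML in day 1; OS in day 1; Statistics in day 5; Econ in day 2; HCI in day 3; Logic in day 1; Algebra in day 1.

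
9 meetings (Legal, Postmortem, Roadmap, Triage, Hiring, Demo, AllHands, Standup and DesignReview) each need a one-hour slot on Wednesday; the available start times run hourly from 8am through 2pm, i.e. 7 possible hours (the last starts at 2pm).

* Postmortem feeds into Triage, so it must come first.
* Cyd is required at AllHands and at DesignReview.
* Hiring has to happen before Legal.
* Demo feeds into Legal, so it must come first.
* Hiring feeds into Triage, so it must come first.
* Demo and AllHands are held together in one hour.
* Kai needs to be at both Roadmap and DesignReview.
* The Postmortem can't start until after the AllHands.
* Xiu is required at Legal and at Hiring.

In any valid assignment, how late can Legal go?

Precedence pushes Legal to at least 9am.
Legal at 2pm is achievable: Standup in 8am, Roadmap in 8am, Demo in 8am, Postmortem in 9am, DesignReview in 9am, AllHands in 8am, Triage in 10am, Legal in 2pm, Hiring in 8am.

2pm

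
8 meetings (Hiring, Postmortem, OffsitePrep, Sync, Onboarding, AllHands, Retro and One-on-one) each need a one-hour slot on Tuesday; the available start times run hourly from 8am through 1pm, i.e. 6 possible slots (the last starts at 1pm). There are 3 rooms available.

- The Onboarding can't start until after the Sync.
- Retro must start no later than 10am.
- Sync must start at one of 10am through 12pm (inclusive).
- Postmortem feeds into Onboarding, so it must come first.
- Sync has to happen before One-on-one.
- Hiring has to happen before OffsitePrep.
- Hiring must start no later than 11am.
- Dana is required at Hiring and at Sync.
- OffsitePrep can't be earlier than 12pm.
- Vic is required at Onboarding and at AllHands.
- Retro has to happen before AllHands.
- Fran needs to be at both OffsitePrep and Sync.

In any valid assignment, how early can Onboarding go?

Precedence pushes Onboarding to at least 11am.
Onboarding at 11am is achievable: OffsitePrep in 12pm, Hiring in 8am, Onboarding in 11am, AllHands in 9am, Postmortem in 8am, Sync in 10am, One-on-one in 11am, Retro in 8am.

11am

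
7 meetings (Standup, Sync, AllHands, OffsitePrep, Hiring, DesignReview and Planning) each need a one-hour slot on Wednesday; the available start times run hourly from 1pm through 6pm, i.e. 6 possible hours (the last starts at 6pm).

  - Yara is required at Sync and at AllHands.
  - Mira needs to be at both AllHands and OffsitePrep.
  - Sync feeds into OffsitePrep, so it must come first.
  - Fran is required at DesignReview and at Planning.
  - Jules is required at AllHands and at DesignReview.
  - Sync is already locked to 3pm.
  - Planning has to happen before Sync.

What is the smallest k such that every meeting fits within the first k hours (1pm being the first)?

The precedence chain requires at least 3 distinct hours.
Propagating the time windows through the other constraints, OffsitePrep can't land before 4pm — that is hour 4 counting from 1pm — so the schedule must run through at least 4 hours.
4 works (last occupied hour: 4pm): for example Hiring -> 1pm, AllHands -> 1pm, Sync -> 3pm, Standup -> 1pm, OffsitePrep -> 4pm, DesignReview -> 2pm, Planning -> 1pm.

4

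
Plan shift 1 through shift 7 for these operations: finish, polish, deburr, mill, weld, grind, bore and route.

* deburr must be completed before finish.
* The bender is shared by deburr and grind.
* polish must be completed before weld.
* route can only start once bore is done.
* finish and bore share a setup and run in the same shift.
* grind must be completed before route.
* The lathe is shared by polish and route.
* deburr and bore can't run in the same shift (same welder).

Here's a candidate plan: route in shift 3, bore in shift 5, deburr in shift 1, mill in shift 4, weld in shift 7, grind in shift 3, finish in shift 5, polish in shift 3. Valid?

The lathe is shared by polish and route — violated.
polish must be completed before weld — holds.
deburr must be completed before finish — holds.
grind must be completed before route — violated.
The bender is shared by deburr and grind — holds.
finish and bore share a setup and run in the same shift — holds.
deburr and bore can't run in the same shift (same welder) — holds.
route can only start once bore is done — violated.

Invalid. The lathe is shared by polish and route.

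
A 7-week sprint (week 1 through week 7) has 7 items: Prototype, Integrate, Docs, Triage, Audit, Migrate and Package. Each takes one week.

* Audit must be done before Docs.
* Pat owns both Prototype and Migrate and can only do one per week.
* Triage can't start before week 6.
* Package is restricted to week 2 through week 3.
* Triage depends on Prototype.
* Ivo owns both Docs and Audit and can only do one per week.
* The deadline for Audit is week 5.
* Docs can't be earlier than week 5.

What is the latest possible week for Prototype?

week 6

Downstream work caps Prototype at week 6.
Prototype at week 6 is achievable: Package -> week 2, Docs -> week 5, Integrate -> week 1, Audit -> week 1, Triage -> week 7, Migrate -> week 1, Prototype -> week 6.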